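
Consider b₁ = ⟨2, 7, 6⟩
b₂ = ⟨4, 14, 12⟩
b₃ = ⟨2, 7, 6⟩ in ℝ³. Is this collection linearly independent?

linearly dependent

Form the 3×3 matrix with these as columns; its determinant is 0.
A zero determinant means the columns are linearly dependent.
Indeed 2b₁ - b₂ = 0.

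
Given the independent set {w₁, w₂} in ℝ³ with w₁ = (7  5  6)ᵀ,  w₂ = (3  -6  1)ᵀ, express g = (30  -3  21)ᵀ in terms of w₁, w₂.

g = 3w₁ + 3w₂

Since w₁, w₂ are independent, the coefficients expressing g are uniquely determined by a linear system.
Row-reducing the augmented matrix gives the unique coefficients (a₁, a₂) = (3, 3).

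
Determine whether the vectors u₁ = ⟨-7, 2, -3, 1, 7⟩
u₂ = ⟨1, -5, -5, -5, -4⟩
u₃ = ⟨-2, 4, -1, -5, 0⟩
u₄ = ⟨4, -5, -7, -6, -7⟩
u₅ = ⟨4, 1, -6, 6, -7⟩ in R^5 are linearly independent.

Form the 5×5 matrix with these as columns; its determinant is 7248.
A nonzero determinant means the columns are linearly independent.

linearly independent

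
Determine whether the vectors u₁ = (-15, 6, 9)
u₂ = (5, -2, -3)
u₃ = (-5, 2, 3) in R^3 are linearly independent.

linearly dependent

Form the 3×3 matrix with these as columns; its determinant is 0.
A zero determinant means the columns are linearly dependent.
Indeed u₁ + 3u₂ = 0.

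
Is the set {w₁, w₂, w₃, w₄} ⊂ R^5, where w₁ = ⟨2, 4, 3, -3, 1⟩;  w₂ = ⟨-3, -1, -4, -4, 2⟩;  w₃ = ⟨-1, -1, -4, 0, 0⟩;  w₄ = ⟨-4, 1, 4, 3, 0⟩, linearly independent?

Place the vectors as rows of a 4×5 matrix and reduce to echelon form.
The reduction yields 4 nonzero rows, so the rank is 4.
Since rank = 4 (the number of vectors), the set is linearly independent.

linearly independent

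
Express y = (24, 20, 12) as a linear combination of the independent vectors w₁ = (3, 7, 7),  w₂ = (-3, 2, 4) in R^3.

y = 4w₁ - 4w₂

Solve the system with w₁, w₂ as columns and y as the right-hand side.
The system has the unique solution (α₁, α₂) = (4, -4).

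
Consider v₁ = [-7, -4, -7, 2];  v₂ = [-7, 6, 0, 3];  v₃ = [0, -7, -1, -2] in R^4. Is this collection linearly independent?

Place the vectors as rows of a 3×4 matrix and reduce to echelon form.
The reduction yields 3 nonzero rows, so the rank is 3.
Since rank = 3 (the number of vectors), the set is linearly independent.

linearly independent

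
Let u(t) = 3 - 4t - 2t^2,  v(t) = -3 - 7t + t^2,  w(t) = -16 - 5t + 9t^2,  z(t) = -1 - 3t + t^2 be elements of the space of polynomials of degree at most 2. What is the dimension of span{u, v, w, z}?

dim = 3

Use coordinates relative to {1, t, t^2}.
Put the 3×4 matrix [u|v|w|z] into echelon form.
The echelon form has 3 nonzero rows, so the rank is 3.
(With 4 elements in a 3-dimensional space the rank is at most 3.)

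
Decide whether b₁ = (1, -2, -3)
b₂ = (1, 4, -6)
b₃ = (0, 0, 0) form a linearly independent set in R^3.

linearly dependent

One of the vectors is the zero vector, so the set is linearly dependent.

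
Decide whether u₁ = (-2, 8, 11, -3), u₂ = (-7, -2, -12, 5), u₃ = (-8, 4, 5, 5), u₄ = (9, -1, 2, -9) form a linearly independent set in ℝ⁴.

linearly independent

The matrix [u₁|u₂|u₃|u₄] has determinant -1028.
A nonzero determinant means the columns are linearly independent.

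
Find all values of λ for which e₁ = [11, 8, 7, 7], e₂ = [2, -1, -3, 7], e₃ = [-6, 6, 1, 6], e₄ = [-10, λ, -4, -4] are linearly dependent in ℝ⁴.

λ = -10/3

The set is linearly dependent precisely when det[e₁; e₂; e₃; e₄] = 0.
The determinant works out to -765*λ - 2550.
Setting this to zero gives λ = -10/3.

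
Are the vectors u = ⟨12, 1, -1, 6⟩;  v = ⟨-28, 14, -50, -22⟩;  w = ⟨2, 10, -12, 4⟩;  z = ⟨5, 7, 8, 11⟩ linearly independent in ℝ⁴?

linearly dependent

Row-reduce the matrix whose columns are u, v, w, z.
The reduction yields 3 nonzero rows, so the rank is 3.
Since rank 3 < 4, the set is linearly dependent.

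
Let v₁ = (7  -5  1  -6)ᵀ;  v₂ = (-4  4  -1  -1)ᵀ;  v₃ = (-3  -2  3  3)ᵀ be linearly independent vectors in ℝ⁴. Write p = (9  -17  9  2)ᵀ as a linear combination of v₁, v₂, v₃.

Set up the augmented matrix [v₁ | v₂ | v₃ | p] and row-reduce.
Back-substitution yields (a₁, a₂, a₃) = (1, -2, 2).

p = v₁ - 2v₂ + 2v₃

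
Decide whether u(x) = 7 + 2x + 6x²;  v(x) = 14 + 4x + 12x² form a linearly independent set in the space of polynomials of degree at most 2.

linearly dependent

Write each element as a coordinate vector in ℝ³ using {1, x, x²}.
Row-reduce the matrix whose columns are u, v.
The reduction yields 1 nonzero row, so the rank is 1.
Since rank 1 < 2, the set is linearly dependent.
Indeed 2u - v = 0.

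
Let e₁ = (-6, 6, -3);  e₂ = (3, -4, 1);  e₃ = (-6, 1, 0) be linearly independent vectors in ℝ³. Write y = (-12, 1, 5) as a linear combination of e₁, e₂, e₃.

y = -3e₁ - 4e₂ + 3e₃

Since e₁, e₂, e₃ are independent, the coefficients expressing y are uniquely determined by a linear system.
Row-reducing the augmented matrix gives the unique coefficients (a₁, a₂, a₃) = (-3, -4, 3).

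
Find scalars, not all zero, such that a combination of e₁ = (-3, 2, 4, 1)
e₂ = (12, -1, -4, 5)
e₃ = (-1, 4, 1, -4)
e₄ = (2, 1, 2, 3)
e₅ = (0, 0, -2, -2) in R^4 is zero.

Set up α₁e₁ + … + α₅e₅ = 0 and solve the homogeneous system.
One solution (up to scaling) is (2, 1, 0, -3, -1).

2e₁ + e₂ - 3e₄ - e₅ = 0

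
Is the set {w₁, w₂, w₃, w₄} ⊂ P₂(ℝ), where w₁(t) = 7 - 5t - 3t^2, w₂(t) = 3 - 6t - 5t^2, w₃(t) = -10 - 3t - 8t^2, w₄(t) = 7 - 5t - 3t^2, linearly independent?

Write each element as a coordinate vector in ℝ³ using {1, t, t^2}.
There are 4 vectors in a 3-dimensional space, so they cannot be linearly independent.

linearly dependent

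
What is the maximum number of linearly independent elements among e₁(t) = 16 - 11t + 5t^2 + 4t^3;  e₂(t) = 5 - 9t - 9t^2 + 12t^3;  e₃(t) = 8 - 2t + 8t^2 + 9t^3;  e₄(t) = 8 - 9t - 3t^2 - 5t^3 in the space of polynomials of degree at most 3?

Use coordinates relative to {1, t, …, t^3}.
Row-reduce the 4×4 matrix with these as rows.
The echelon form has 3 nonzero rows, so the rank is 3.

3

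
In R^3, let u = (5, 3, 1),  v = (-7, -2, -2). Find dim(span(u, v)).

Put the 3×2 matrix [u|v] into echelon form.
The echelon form has 2 nonzero rows, so the rank is 2.

dim = 2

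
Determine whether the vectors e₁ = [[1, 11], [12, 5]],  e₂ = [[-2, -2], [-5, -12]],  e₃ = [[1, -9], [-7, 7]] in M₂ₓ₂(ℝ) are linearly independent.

Write each element as a coordinate vector in ℝ⁴ using {E₁₁, E₁₂, E₂₁, E₂₂}.
Place the vectors as rows of a 3×4 matrix and reduce to echelon form.
The reduction yields 2 nonzero rows, so the rank is 2.
Since rank 2 < 3, the set is linearly dependent.

linearly dependent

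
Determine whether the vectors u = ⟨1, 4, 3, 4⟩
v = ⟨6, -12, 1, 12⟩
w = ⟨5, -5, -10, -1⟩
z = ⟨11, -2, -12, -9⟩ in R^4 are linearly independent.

Form the 4×4 matrix with these as columns; its determinant is -7277.
A nonzero determinant means the columns are linearly independent.

linearly independent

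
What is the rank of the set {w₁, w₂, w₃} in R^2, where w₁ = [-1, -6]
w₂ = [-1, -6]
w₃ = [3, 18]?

1

Row-reduce the 3×2 matrix with these as rows.
Reduction leaves 1 leading entry, giving rank 1.
(With 3 elements in a 2-dimensional space the rank is at most 2.)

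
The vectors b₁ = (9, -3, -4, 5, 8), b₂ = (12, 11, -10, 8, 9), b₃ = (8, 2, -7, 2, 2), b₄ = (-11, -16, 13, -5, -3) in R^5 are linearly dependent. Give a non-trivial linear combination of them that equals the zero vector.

b₁ - b₂ - b₃ - b₄ = 0

Write the vectors as columns of a matrix and find a nonzero vector in its null space.
A generator of the null space is (1, -1, -1, -1).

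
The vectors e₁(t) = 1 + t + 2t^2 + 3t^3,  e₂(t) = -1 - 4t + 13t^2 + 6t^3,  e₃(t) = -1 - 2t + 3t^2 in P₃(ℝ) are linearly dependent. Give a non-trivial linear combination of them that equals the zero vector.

Write each element as a vector in ℝ⁴ using {1, t, …, t^3}.
Write the vectors as columns of a matrix and find a nonzero vector in its null space.
The free variable yields coefficients (2, -1, 3) (any nonzero multiple also works).

2e₁ - e₂ + 3e₃ = 0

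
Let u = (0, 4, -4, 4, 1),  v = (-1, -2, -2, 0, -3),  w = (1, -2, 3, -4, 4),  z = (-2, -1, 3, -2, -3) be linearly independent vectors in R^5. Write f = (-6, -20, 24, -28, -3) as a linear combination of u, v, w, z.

Write f = c₁u + … + c₄z and equate components.
Row-reducing the augmented matrix gives the unique coefficients (c₁, …, c₄) = (-1, 2, 4, 4).

f = -u + 2v + 4w + 4z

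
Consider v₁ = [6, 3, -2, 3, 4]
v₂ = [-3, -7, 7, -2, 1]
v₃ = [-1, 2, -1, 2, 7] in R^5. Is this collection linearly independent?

Place the vectors as rows of a 3×5 matrix and reduce to echelon form.
The reduction yields 3 nonzero rows, so the rank is 3.
Since rank = 3 (the number of vectors), the set is linearly independent.

linearly independent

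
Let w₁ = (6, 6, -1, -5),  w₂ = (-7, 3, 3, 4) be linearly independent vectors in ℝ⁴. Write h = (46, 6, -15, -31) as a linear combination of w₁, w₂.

h = 3w₁ - 4w₂

Write h = c₁w₁ + c₂w₂ and equate components.
The system has the unique solution (c₁, c₂) = (3, -4).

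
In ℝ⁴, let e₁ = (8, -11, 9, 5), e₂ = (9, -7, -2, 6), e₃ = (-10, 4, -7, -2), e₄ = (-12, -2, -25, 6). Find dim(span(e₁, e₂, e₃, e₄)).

3

Put the 4×4 matrix [e₁|e₂|e₃|e₄] into echelon form.
The echelon form has 3 nonzero rows, so the rank is 3.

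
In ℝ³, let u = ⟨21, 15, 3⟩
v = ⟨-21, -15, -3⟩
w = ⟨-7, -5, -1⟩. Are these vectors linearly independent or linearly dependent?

linearly dependent

The matrix [u|v|w] has determinant 0.
A zero determinant means the columns are linearly dependent.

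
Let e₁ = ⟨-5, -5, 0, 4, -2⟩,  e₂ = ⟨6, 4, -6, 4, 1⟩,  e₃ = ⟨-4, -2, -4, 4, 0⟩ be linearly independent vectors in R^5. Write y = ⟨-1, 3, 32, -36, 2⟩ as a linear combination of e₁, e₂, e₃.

Set up the augmented matrix [e₁ | e₂ | e₃ | y] and row-reduce.
The system has the unique solution (α₁, α₂, α₃) = (-3, -4, -2).

y = -3e₁ - 4e₂ - 2e₃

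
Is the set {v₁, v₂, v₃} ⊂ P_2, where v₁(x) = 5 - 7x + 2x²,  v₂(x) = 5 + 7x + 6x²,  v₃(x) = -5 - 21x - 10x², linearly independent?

Write each element as a coordinate vector in ℝ³ using {1, x, x²}.
Place the vectors as rows of a 3×3 matrix and reduce to echelon form.
The reduction yields 2 nonzero rows, so the rank is 2.
Since rank 2 < 3, the set is linearly dependent.
Indeed v₁ - 2v₂ - v₃ = 0.

linearly dependent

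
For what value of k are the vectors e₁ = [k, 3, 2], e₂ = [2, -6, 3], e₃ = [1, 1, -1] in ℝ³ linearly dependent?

The set is linearly dependent precisely when det[e₁; e₂; e₃] = 0.
Cofactor expansion gives det = 3*k + 31.
This vanishes exactly when k = -31/3.

k = -31/3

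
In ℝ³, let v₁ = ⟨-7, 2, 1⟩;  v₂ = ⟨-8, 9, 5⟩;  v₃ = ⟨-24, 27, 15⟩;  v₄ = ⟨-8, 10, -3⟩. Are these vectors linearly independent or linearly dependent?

There are 4 vectors in a 3-dimensional space, so they cannot be linearly independent.

linearly dependent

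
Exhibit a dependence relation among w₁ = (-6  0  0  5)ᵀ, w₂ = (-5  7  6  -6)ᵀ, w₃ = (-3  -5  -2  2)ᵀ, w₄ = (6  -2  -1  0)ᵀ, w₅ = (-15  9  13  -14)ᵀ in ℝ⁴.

3w₂ + 2w₃ + w₄ - w₅ = 0

Set up α₁w₁ + … + α₅w₅ = 0 and solve the homogeneous system.
One solution (up to scaling) is (0, 3, 2, 1, -1).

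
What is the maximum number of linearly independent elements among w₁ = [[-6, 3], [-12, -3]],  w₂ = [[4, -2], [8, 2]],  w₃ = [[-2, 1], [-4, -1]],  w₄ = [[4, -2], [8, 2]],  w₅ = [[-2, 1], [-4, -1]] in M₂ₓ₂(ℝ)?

1

Use coordinates relative to {E₁₁, E₁₂, E₂₁, E₂₂}.
Put the 4×5 matrix [w₁|w₂|w₃|w₄|w₅] into echelon form.
Exactly 1 pivot survives; hence the rank is 1.
(With 5 elements in a 4-dimensional space the rank is at most 4.)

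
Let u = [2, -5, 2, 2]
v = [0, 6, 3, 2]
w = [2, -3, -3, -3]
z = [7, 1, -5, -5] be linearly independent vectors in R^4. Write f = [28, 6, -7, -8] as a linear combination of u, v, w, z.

Since u, v, w, z are independent, the coefficients expressing f are uniquely determined by a linear system.
Back-substitution yields (α₁, …, α₄) = (2, 1, -2, 4).

f = 2u + v - 2w + 4z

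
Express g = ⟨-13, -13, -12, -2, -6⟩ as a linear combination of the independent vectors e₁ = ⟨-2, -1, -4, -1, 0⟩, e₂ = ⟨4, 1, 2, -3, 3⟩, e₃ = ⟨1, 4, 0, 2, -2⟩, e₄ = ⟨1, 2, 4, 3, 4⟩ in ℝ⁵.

g = e₁ - 2e₂ - 2e₃ - e₄

Solve the system with e₁, e₂, e₃, e₄ as columns and g as the right-hand side.
The system has the unique solution (c₁, …, c₄) = (1, -2, -2, -1).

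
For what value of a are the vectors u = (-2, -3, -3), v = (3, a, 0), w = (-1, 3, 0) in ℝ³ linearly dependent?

a = -9

The set is linearly dependent precisely when det[u; v; w] = 0.
Cofactor expansion gives det = -3*a - 27.
This vanishes exactly when a = -9.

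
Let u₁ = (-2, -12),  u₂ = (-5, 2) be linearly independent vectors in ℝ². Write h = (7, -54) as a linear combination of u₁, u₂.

Write h = a₁u₁ + a₂u₂ and equate components.
The system has the unique solution (a₁, a₂) = (4, -3).

h = 4u₁ - 3u₂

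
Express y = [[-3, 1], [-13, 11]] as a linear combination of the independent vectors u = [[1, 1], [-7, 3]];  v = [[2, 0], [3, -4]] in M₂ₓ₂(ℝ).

y = u - 2v

Take coordinate vectors relative to {E₁₁, E₁₂, E₂₁, E₂₂}.
Set up the augmented matrix [u | v | y] and row-reduce.
Back-substitution yields (α₁, α₂) = (1, -2).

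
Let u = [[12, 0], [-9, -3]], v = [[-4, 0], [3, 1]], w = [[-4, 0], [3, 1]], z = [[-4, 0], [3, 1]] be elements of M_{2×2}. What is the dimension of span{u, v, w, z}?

1

Use coordinates relative to {E₁₁, E₁₂, E₂₁, E₂₂}.
Put the 4×4 matrix [u|v|w|z] into echelon form.
There is 1 pivot column, so rank = 1.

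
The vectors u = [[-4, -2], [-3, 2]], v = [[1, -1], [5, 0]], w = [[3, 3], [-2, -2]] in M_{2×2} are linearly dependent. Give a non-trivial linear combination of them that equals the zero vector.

Write each element as a vector in ℝ⁴ using {E₁₁, E₁₂, E₂₁, E₂₂}.
Row-reduce the matrix with u, v, w as columns; the null space gives the coefficients.
A generator of the null space is (1, 1, 1).

u + v + w = 0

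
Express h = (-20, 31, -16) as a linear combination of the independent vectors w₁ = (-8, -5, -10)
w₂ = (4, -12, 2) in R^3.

Solve the system with w₁, w₂ as columns and h as the right-hand side.
Back-substitution yields (α₁, α₂) = (1, -3).

h = w₁ - 3w₂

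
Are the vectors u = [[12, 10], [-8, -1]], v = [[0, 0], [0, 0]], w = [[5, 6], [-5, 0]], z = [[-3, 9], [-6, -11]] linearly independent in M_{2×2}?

linearly dependent

Take coordinates with respect to the standard basis {E₁₁, E₁₂, E₂₁, E₂₂}.
One of the vectors is the zero vector, so the set is linearly dependent.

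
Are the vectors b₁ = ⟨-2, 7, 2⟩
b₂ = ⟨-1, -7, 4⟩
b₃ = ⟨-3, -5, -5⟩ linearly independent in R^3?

The matrix [b₁|b₂|b₃] has determinant -261.
A nonzero determinant means the columns are linearly independent.

linearly independent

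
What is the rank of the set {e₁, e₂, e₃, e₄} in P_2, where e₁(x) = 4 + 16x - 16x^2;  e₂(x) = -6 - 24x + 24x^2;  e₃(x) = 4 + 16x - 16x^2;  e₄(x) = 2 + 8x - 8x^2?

1

Pass to coordinate vectors with respect to the basis {1, x, x^2}.
Form the matrix with e₁, e₂, e₃, e₄ as columns and reduce.
There is 1 pivot column, so rank = 1.
(With 4 elements in a 3-dimensional space the rank is at most 3.)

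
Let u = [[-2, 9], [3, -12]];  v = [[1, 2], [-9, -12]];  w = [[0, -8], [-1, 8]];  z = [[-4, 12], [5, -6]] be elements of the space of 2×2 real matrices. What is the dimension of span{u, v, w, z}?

Represent each element by its coordinate vector in ℝ⁴.
Form the matrix with u, v, w, z as columns and reduce.
Reduction leaves 4 leading entries, giving rank 4.

4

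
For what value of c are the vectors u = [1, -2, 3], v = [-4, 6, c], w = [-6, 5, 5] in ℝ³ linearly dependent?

c = -38/7

Dependence holds iff the 3×3 matrix [u v w] is singular.
The determinant works out to 7*c + 38.
Setting this to zero gives c = -38/7.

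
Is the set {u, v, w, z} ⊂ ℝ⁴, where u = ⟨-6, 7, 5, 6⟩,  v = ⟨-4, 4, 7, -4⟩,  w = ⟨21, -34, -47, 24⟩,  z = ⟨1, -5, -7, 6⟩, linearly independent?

Row-reduce the matrix whose columns are u, v, w, z.
The reduction yields 3 nonzero rows, so the rank is 3.
Since rank 3 < 4, the set is linearly dependent.

linearly dependent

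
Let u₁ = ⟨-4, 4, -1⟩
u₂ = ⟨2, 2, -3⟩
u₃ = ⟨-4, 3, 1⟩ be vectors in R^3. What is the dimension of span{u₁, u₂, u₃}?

Put the 3×3 matrix [u₁|u₂|u₃] into echelon form.
Exactly 3 pivots survive; hence the rank is 3.

3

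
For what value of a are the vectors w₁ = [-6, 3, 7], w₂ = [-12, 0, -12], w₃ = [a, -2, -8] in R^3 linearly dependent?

Place the vectors as rows of a 3×3 matrix; dependence ⇔ determinant zero.
The determinant works out to 24 - 36*a.
Setting this to zero gives a = 2/3.

a = 2/3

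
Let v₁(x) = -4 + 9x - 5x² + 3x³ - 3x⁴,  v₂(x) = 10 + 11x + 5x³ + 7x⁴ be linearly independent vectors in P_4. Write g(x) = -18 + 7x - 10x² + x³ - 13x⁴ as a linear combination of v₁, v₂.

Take coordinate vectors relative to {1, x, …, x⁴}.
Solve the system with v₁, v₂ as columns and g as the right-hand side.
Row-reducing the augmented matrix gives the unique coefficients (c₁, c₂) = (2, -1).

g = 2v₁ - v₂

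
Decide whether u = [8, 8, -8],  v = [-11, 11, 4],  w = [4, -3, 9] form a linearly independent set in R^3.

The matrix [u|v|w] has determinant 1896.
A nonzero determinant means the columns are linearly independent.

linearly independent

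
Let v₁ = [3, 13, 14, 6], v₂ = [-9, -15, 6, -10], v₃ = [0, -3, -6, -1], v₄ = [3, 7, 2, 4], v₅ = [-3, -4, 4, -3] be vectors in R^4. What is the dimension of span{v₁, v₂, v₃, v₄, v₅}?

Row-reduce the 5×4 matrix with these as rows.
Reduction leaves 2 leading entries, giving rank 2.
(With 5 elements in a 4-dimensional space the rank is at most 4.)

dim = 2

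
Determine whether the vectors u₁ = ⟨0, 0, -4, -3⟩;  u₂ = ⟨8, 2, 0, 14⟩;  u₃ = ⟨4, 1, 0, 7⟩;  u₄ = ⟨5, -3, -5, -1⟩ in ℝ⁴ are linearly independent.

One vector is a scalar multiple of another, so the set is dependent.

linearly dependent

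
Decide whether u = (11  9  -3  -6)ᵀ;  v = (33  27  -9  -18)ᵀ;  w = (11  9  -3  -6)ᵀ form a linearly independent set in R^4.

Place the vectors as rows of a 3×4 matrix and reduce to echelon form.
The reduction yields 1 nonzero row, so the rank is 1.
Since rank 1 < 3, the set is linearly dependent.

linearly dependent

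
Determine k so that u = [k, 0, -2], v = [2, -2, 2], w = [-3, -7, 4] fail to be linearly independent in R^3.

k = -20/3

The set is linearly dependent precisely when det[u; v; w] = 0.
Cofactor expansion gives det = 6*k + 40.
Setting this to zero gives k = -20/3.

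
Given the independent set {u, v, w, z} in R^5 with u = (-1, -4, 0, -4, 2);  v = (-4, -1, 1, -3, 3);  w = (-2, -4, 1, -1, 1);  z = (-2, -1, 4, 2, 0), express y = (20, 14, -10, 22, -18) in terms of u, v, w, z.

Write y = c₁u + … + c₄z and equate components.
Row-reducing the augmented matrix gives the unique coefficients (c₁, …, c₄) = (-4, -4, 2, -2).

y = -4u - 4v + 2w - 2z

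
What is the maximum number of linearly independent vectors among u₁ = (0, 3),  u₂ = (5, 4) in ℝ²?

Apply Gaussian elimination to the matrix whose rows are u₁, u₂.
Exactly 2 pivots survive; hence the rank is 2.

2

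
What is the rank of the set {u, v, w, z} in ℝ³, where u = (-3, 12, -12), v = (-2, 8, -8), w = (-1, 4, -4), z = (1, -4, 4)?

1

Put the 3×4 matrix [u|v|w|z] into echelon form.
Reduction leaves 1 leading entry, giving rank 1.
(With 4 elements in a 3-dimensional space the rank is at most 3.)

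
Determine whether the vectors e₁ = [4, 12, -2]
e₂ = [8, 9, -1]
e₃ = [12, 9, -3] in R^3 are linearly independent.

linearly independent

The matrix [e₁|e₂|e₃] has determinant 144.
A nonzero determinant means the columns are linearly independent.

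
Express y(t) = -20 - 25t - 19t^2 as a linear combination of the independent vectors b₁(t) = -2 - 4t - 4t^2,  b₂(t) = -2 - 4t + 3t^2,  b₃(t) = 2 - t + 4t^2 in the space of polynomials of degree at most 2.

Take coordinate vectors relative to {1, t, t^2}.
Solve the system with b₁, b₂, b₃ as columns and y as the right-hand side.
Row-reducing the augmented matrix gives the unique coefficients (α₁, α₂, α₃) = (4, 3, -3).

y = 4b₁ + 3b₂ - 3b₃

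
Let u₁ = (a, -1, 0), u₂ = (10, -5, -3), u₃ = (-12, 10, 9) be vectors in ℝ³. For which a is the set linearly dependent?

The vectors are dependent exactly when the determinant of the matrix with rows u₁, u₂, u₃ vanishes.
The determinant works out to 54 - 15*a.
Solving 54 - 15*a = 0 yields a = 18/5.

a = 18/5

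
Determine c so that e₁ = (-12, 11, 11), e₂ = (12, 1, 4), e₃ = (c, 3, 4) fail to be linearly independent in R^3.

c = 12/11

Dependence holds iff the 3×3 matrix [e₁ e₂ e₃] is singular.
The determinant works out to 33*c - 36.
Solving 33*c - 36 = 0 yields c = 12/11.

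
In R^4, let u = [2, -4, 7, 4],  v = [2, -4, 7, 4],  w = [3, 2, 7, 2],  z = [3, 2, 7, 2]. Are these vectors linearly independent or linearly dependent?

linearly dependent

Two of the vectors are equal, giving an immediate dependence.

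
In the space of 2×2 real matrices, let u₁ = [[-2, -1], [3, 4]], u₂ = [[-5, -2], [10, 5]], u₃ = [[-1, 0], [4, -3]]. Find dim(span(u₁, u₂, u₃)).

dim = 2

Use coordinates relative to {E₁₁, E₁₂, E₂₁, E₂₂}.
Apply Gaussian elimination to the matrix whose rows are u₁, u₂, u₃.
The echelon form has 2 nonzero rows, so the rank is 2.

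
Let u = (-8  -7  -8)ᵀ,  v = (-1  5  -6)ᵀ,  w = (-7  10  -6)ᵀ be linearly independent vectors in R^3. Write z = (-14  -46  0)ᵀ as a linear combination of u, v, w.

Set up the augmented matrix [u | v | w | z] and row-reduce.
The system has the unique solution (α₁, α₂, α₃) = (3, -3, -1).

z = 3u - 3v - w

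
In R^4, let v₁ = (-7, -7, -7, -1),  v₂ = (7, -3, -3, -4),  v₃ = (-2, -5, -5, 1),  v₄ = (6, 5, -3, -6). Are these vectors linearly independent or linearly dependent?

linearly independent

Row-reduce the matrix whose columns are v₁, v₂, v₃, v₄.
The reduction yields 4 nonzero rows, so the rank is 4.
Since rank = 4 (the number of vectors), the set is linearly independent.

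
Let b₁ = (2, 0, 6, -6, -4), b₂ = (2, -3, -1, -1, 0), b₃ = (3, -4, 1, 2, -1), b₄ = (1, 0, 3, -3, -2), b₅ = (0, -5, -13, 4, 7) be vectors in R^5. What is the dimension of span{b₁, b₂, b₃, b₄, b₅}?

Put the 5×5 matrix [b₁|b₂|b₃|b₄|b₅] into echelon form.
Reduction leaves 3 leading entries, giving rank 3.

dim = 3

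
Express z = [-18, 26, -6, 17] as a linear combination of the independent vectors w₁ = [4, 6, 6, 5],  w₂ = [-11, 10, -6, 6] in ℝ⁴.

z = w₁ + 2w₂

Since w₁, w₂ are independent, the coefficients expressing z are uniquely determined by a linear system.
Row-reducing the augmented matrix gives the unique coefficients (α₁, α₂) = (1, 2).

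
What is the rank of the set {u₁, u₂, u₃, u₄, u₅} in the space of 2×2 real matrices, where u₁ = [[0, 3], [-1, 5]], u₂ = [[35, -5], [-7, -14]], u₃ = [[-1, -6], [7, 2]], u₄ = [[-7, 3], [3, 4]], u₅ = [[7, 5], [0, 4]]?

Use coordinates relative to {E₁₁, E₁₂, E₂₁, E₂₂}.
Put the 4×5 matrix [u₁|u₂|u₃|u₄|u₅] into echelon form.
The echelon form has 4 nonzero rows, so the rank is 4.
(With 5 elements in a 4-dimensional space the rank is at most 4.)

rank 4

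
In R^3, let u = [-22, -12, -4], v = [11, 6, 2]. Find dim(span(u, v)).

1

Form the matrix with u, v as columns and reduce.
Reduction leaves 1 leading entry, giving rank 1.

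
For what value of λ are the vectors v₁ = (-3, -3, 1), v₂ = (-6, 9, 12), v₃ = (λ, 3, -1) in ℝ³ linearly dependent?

λ = 3

The set is linearly dependent precisely when det[v₁; v₂; v₃] = 0.
Expanding, det = 135 - 45*λ.
Solving 135 - 45*λ = 0 yields λ = 3.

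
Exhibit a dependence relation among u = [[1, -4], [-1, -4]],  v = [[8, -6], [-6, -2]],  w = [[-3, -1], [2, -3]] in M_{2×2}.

2u - v - 2w = 0

Pass to coordinate vectors relative to the basis {E₁₁, E₁₂, E₂₁, E₂₂}.
Set up α₁u + … + α₃w = 0 and solve the homogeneous system.
The free variable yields coefficients (2, -1, -2) (any nonzero multiple also works).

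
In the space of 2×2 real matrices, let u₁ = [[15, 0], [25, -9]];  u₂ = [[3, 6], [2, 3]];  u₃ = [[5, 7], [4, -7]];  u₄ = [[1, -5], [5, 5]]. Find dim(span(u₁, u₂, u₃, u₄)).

3

Pass to coordinate vectors with respect to the basis {E₁₁, E₁₂, E₂₁, E₂₂}.
Put the 4×4 matrix [u₁|u₂|u₃|u₄] into echelon form.
Reduction leaves 3 leading entries, giving rank 3.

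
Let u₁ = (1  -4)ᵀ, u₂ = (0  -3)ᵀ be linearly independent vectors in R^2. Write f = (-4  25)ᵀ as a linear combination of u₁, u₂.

Since u₁, u₂ are independent, the coefficients expressing f are uniquely determined by a linear system.
Row-reducing the augmented matrix gives the unique coefficients (c₁, c₂) = (-4, -3).

f = -4u₁ - 3u₂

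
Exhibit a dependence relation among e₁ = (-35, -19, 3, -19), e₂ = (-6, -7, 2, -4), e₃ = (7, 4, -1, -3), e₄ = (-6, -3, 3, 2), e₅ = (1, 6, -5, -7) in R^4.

Set up α₁e₁ + … + α₅e₅ = 0 and solve the homogeneous system.
One solution (up to scaling) is (1, -3, 1, -2, -2).

e₁ - 3e₂ + e₃ - 2e₄ - 2e₅ = 0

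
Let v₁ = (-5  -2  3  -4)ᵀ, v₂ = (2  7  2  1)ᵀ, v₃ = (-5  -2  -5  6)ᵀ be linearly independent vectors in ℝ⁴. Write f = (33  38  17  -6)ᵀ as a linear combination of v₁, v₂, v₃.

f = -2v₁ + 4v₂ - 3v₃

Write f = α₁v₁ + … + α₃v₃ and equate components.
The system has the unique solution (α₁, α₂, α₃) = (-2, 4, -3).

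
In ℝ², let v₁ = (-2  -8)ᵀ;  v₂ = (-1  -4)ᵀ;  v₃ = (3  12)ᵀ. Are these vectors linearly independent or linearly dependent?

linearly dependent

There are 3 vectors in a 2-dimensional space, so they cannot be linearly independent.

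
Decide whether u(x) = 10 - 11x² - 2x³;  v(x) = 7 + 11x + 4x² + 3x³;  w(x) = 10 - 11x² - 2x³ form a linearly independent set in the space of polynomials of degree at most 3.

Take coordinates with respect to the standard basis {1, x, …, x³}.
Two of the vectors are equal, giving an immediate dependence.

linearly dependent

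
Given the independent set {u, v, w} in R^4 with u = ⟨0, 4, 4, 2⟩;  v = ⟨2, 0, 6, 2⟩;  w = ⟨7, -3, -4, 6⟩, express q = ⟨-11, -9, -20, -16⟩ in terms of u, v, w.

q = -3u - 2v - w

Set up the augmented matrix [u | v | w | q] and row-reduce.
Row-reducing the augmented matrix gives the unique coefficients (α₁, α₂, α₃) = (-3, -2, -1).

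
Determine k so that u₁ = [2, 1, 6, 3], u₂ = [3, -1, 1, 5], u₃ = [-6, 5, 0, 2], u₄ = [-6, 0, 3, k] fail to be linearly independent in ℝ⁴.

Dependence holds iff the 4×4 matrix [u₁ u₂ u₃ u₄] is singular.
Cofactor expansion gives det = 38*k + 1083.
Solving 38*k + 1083 = 0 yields k = -57/2.

k = -57/2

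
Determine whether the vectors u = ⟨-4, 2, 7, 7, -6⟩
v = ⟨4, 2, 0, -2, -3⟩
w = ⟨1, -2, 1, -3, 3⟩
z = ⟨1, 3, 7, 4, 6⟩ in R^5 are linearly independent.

linearly independent

Row-reduce the matrix whose columns are u, v, w, z.
The reduction yields 4 nonzero rows, so the rank is 4.
Since rank = 4 (the number of vectors), the set is linearly independent.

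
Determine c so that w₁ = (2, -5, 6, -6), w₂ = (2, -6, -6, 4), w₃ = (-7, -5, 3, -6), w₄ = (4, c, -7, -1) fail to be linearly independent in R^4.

The vectors are dependent exactly when the determinant of the matrix with rows w₁, w₂, w₃, w₄ vanishes.
The determinant works out to 168*c + 4788.
Solving 168*c + 4788 = 0 yields c = -57/2.

c = -57/2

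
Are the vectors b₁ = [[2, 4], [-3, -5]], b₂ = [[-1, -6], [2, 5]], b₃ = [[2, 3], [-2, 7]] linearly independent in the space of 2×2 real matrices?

linearly independent

Take coordinates with respect to the standard basis {E₁₁, E₁₂, E₂₁, E₂₂}.
Place the vectors as rows of a 3×4 matrix and reduce to echelon form.
The reduction yields 3 nonzero rows, so the rank is 3.
Since rank = 3 (the number of vectors), the set is linearly independent.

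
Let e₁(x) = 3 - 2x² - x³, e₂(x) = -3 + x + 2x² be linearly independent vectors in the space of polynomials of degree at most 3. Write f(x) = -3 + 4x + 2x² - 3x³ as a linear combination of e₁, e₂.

Take coordinate vectors relative to {1, x, …, x³}.
Solve the system with e₁, e₂ as columns and f as the right-hand side.
The system has the unique solution (α₁, α₂) = (3, 4).

f = 3e₁ + 4e₂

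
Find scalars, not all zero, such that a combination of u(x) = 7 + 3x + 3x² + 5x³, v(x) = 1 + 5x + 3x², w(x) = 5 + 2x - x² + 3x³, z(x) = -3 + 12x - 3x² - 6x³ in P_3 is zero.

Take coordinates with respect to {1, x, …, x³}.
Row-reduce the matrix with u, v, w, z as columns; the null space gives the coefficients.
The free variable yields coefficients (3, -3, -3, 1) (any nonzero multiple also works).

3u - 3v - 3w + z = 0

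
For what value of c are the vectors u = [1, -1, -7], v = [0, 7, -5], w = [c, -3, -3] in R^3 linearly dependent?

c = 2/3

The set is linearly dependent precisely when det[u; v; w] = 0.
The determinant works out to 54*c - 36.
This vanishes exactly when c = 2/3.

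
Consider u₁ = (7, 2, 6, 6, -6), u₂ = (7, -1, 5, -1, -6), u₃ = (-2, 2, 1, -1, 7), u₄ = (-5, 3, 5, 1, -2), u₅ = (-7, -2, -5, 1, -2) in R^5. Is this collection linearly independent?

linearly independent

The matrix [u₁|u₂|u₃|u₄|u₅] has determinant -3682.
A nonzero determinant means the columns are linearly independent.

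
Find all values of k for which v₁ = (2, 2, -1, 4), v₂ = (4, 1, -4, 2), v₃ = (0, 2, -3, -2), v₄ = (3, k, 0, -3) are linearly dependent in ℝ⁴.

k = -51/7

The vectors are dependent exactly when the determinant of the matrix with rows v₁, v₂, v₃, v₄ vanishes.
The determinant works out to -28*k - 204.
Setting this to zero gives k = -51/7.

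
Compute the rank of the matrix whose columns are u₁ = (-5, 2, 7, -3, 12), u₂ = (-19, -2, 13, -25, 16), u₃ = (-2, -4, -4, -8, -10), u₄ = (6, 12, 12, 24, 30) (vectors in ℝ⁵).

Row-reduce the 4×5 matrix with these as rows.
Reduction leaves 2 leading entries, giving rank 2.

rank 2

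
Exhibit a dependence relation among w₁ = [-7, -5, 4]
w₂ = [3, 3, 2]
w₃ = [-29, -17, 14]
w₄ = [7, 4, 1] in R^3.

Set up α₁w₁ + … + α₄w₄ = 0 and solve the homogeneous system.
One solution (up to scaling) is (3, 2, -1, -2).

3w₁ + 2w₂ - w₃ - 2w₄ = 0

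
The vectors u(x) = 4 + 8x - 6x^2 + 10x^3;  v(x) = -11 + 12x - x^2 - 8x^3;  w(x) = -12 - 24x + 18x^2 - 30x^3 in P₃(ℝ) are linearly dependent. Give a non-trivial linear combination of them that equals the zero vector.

Take coordinates with respect to {1, x, …, x^3}.
Solve the homogeneous system with u, v, w as columns by row-reducing the coefficient matrix.
A generator of the null space is (3, 0, 1).

3u + w = 0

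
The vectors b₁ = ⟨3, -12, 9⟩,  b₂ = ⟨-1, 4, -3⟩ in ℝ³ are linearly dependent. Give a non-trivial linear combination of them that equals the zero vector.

b₁ + 3b₂ = 0

Solve the homogeneous system with b₁, b₂ as columns by row-reducing the coefficient matrix.
A generator of the null space is (1, 3).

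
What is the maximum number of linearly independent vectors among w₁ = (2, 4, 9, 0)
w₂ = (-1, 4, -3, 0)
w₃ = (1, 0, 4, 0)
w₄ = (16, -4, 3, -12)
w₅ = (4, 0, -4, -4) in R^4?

Apply Gaussian elimination to the matrix whose rows are w₁, w₂, w₃, w₄, w₅.
There are 3 pivot columns, so rank = 3.
(With 5 elements in a 4-dimensional space the rank is at most 4.)

3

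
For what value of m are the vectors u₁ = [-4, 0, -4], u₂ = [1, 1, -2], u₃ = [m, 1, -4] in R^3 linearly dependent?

m = -1

The set is linearly dependent precisely when det[u₁; u₂; u₃] = 0.
Expanding, det = 4*m + 4.
Setting this to zero gives m = -1.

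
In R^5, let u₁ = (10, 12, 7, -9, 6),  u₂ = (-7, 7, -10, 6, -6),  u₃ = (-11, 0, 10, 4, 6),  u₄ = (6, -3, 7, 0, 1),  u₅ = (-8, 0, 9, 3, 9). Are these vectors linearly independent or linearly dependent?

linearly independent

Form the 5×5 matrix with these as columns; its determinant is 66821.
A nonzero determinant means the columns are linearly independent.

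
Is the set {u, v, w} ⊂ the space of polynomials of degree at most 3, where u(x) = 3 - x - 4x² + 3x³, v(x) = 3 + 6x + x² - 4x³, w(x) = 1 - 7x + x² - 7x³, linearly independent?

linearly independent

Write each element as a coordinate vector in ℝ⁴ using {1, x, …, x³}.
Place the vectors as rows of a 3×4 matrix and reduce to echelon form.
The reduction yields 3 nonzero rows, so the rank is 3.
Since rank = 3 (the number of vectors), the set is linearly independent.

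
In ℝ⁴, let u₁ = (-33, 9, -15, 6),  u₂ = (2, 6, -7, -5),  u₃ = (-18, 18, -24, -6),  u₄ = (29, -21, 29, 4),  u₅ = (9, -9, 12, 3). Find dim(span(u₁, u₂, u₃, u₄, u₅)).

Put the 4×5 matrix [u₁|u₂|u₃|u₄|u₅] into echelon form.
Exactly 2 pivots survive; hence the rank is 2.
(With 5 elements in a 4-dimensional space the rank is at most 4.)

dim = 2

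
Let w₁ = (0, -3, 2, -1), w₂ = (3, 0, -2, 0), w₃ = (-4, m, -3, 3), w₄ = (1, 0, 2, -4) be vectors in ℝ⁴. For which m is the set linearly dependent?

m = 33/4

The set is linearly dependent precisely when det[w₁; w₂; w₃; w₄] = 0.
Cofactor expansion gives det = 132 - 16*m.
This vanishes exactly when m = 33/4.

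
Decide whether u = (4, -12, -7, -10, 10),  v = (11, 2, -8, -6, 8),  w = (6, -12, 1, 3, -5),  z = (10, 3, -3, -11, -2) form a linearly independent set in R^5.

linearly independent

Place the vectors as rows of a 4×5 matrix and reduce to echelon form.
The reduction yields 4 nonzero rows, so the rank is 4.
Since rank = 4 (the number of vectors), the set is linearly independent.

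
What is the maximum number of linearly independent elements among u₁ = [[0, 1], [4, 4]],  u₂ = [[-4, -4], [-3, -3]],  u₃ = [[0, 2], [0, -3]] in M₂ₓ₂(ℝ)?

Pass to coordinate vectors with respect to the basis {E₁₁, E₁₂, E₂₁, E₂₂}.
Form the matrix with u₁, u₂, u₃ as columns and reduce.
There are 3 pivot columns, so rank = 3.

3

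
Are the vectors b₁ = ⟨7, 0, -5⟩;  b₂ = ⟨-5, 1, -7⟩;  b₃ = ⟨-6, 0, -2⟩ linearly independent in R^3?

linearly independent

The matrix [b₁|b₂|b₃] has determinant -44.
A nonzero determinant means the columns are linearly independent.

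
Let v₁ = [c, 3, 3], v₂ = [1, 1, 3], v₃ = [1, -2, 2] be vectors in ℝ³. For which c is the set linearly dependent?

The set is linearly dependent precisely when det[v₁; v₂; v₃] = 0.
The determinant works out to 8*c - 6.
Solving 8*c - 6 = 0 yields c = 3/4.

c = 3/4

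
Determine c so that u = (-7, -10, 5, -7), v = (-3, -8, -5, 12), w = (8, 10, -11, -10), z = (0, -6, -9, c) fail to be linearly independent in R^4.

c = 48

Place the vectors as rows of a 4×4 matrix; dependence ⇔ determinant zero.
The determinant works out to 3168 - 66*c.
This vanishes exactly when c = 48.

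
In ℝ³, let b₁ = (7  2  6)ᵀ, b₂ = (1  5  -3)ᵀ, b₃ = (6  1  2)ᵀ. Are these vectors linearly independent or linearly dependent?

The matrix [b₁|b₂|b₃] has determinant -123.
A nonzero determinant means the columns are linearly independent.

linearly independent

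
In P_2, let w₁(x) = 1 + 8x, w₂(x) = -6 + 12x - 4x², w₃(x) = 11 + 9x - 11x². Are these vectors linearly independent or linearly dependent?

Take coordinates with respect to the standard basis {1, x, x²}.
Row-reduce the matrix whose columns are w₁, w₂, w₃.
The reduction yields 3 nonzero rows, so the rank is 3.
Since rank = 3 (the number of vectors), the set is linearly independent.

linearly independent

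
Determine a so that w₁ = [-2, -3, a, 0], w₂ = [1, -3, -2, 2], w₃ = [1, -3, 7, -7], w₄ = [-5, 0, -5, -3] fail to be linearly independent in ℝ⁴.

The set is linearly dependent precisely when det[w₁; w₂; w₃; w₄] = 0.
Expanding, det = -135*a - 648.
Setting this to zero gives a = -24/5.

a = -24/5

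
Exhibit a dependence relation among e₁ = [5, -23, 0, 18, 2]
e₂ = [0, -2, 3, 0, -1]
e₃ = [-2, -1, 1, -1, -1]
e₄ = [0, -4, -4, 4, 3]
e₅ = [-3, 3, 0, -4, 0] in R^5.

e₁ - 2e₂ - 2e₃ - 2e₄ + 3e₅ = 0

Set up α₁e₁ + … + α₅e₅ = 0 and solve the homogeneous system.
A generator of the null space is (1, -2, -2, -2, 3).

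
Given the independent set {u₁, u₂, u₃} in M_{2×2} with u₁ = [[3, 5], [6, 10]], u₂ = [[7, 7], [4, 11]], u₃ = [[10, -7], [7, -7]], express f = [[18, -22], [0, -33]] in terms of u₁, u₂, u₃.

Work in coordinates with respect to the standard basis {E₁₁, E₁₂, E₂₁, E₂₂}.
Solve the system with u₁, u₂, u₃ as columns and f as the right-hand side.
Row-reducing the augmented matrix gives the unique coefficients (a₁, a₂, a₃) = (-3, 1, 2).

f = -3u₁ + u₂ + 2u₃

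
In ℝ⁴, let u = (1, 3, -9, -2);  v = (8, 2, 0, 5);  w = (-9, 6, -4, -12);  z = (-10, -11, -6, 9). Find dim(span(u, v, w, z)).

Form the matrix with u, v, w, z as columns and reduce.
The echelon form has 4 nonzero rows, so the rank is 4.

4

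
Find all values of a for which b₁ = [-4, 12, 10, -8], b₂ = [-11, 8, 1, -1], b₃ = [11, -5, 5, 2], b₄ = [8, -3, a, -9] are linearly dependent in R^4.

The vectors are dependent exactly when the determinant of the matrix with rows b₁, b₂, b₃, b₄ vanishes.
Expanding, det = -352*a - 1280.
Setting this to zero gives a = -40/11.

a = -40/11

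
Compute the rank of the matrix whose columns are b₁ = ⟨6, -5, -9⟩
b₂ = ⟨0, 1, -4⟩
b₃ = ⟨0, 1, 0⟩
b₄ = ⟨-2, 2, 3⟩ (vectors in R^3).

Row-reduce the 4×3 matrix with these as rows.
The echelon form has 3 nonzero rows, so the rank is 3.
(With 4 elements in a 3-dimensional space the rank is at most 3.)

3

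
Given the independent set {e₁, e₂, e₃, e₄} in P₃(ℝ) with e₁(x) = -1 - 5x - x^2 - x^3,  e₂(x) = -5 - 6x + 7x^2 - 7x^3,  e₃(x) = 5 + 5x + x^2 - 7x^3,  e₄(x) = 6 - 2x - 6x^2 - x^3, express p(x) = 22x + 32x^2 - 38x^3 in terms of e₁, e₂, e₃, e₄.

Identify each element with its coordinate vector in ℝ⁴ via {1, x, …, x^3}.
Solve the system with e₁, e₂, e₃, e₄ as columns and p as the right-hand side.
Row-reducing the augmented matrix gives the unique coefficients (a₁, …, a₄) = (-2, 2, 4, -2).

p = -2e₁ + 2e₂ + 4e₃ - 2e₄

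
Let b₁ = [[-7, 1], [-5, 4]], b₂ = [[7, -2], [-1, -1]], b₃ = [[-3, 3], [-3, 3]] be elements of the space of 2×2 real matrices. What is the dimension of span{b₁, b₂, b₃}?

Use coordinates relative to {E₁₁, E₁₂, E₂₁, E₂₂}.
Form the matrix with b₁, b₂, b₃ as columns and reduce.
There are 3 pivot columns, so rank = 3.

3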